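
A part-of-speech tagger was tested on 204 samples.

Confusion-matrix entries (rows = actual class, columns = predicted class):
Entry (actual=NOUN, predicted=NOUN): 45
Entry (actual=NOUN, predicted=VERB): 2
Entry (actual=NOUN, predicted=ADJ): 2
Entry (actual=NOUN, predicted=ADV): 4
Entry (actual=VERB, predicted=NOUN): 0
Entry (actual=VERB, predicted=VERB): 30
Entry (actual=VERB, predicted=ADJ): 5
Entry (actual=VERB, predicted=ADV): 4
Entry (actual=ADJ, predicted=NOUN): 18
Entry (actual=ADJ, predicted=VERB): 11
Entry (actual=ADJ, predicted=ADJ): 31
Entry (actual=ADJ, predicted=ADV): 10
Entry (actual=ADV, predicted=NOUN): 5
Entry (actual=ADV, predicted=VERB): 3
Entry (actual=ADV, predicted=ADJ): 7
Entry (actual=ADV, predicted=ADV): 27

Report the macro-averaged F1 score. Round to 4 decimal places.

Per-class F1 score (2·TP/(2·TP+FP+FN)):
  NOUN: TP=45, FP=0+18+5=23, FN=2+2+4=8 → 90/121 = 0.74380
  VERB: TP=30, FP=2+11+3=16, FN=0+5+4=9 → 60/85 = 0.70588
  ADJ: TP=31, FP=2+5+7=14, FN=18+11+10=39 → 62/115 = 0.53913
  ADV: TP=27, FP=4+4+10=18, FN=5+3+7=15 → 54/87 = 0.62069
Macro-F1 score = mean = (0.74380 + 0.70588 + 0.53913 + 0.62069) / 4 = 0.6524

0.6524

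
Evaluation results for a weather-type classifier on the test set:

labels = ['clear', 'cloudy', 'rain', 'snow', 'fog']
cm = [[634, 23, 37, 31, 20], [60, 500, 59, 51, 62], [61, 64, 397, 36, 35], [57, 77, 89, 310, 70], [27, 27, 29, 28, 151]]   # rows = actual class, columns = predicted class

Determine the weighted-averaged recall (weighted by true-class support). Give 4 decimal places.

Per-class recall (TP/(TP+FN)):
  clear: TP=634, FN=23+37+31+20=111 → 634/745 = 0.85101
  cloudy: TP=500, FN=60+59+51+62=232 → 500/732 = 0.68306
  rain: TP=397, FN=61+64+36+35=196 → 397/593 = 0.66948
  snow: TP=310, FN=57+77+89+70=293 → 310/603 = 0.51410
  fog: TP=151, FN=27+27+29+28=111 → 151/262 = 0.57634
Weighted-recall = Σ (supportᵢ/N)·recallᵢ with N=2935: (745/2935)·0.85101 + (732/2935)·0.68306 + (593/2935)·0.66948 + (603/2935)·0.51410 + (262/2935)·0.57634 = 0.6787

0.6787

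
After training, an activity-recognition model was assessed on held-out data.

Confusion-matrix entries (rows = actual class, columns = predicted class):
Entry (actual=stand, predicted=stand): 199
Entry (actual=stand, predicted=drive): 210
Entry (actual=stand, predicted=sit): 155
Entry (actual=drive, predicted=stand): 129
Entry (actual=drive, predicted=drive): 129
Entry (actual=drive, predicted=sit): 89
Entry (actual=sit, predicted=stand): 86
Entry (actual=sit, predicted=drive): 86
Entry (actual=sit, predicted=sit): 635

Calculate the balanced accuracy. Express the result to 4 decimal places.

0.5038

Balanced accuracy = mean of per-class recall.
  stand: recall = 199/564 = 0.35284
  drive: recall = 129/347 = 0.37176
  sit: recall = 635/807 = 0.78686
Mean = (0.35284 + 0.37176 + 0.78686) / 3 = 0.5038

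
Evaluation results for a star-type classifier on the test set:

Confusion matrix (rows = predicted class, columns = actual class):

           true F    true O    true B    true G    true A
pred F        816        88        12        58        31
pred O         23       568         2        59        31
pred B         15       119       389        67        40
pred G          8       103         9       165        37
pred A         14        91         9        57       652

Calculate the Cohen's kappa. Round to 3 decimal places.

0.678

Observed agreement pₒ = trace/N = 2590/3463 = 0.7479
Expected agreement pₑ = Σ (rowᵢ·colᵢ)/N² = (876·1005 + 969·683 + 421·630 + 406·322 + 791·823)/3463² = 0.2159
κ = (pₒ − pₑ)/(1 − pₑ) = (0.7479 − 0.2159)/(1 − 0.2159) = 0.678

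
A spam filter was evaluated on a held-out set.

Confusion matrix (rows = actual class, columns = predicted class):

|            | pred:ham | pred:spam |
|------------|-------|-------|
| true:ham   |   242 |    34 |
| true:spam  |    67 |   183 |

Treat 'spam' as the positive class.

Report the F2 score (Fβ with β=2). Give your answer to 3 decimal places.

0.752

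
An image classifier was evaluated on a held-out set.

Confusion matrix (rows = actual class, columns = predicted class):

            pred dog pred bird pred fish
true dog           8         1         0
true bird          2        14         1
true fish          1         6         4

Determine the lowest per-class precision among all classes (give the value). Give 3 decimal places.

Per-class precision (TP/(TP+FP)):
  dog: TP=8, FP=2+1=3 → 8/11 = 0.7273
  bird: TP=14, FP=1+6=7 → 14/21 = 0.6667
  fish: TP=4, FP=0+1=1 → 4/5 = 0.8000
Lowest is class 'bird' with precision = 0.667.

0.667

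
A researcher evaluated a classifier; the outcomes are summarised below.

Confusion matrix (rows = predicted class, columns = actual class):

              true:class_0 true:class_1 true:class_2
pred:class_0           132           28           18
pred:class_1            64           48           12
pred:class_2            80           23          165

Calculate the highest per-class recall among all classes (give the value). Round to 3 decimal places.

0.846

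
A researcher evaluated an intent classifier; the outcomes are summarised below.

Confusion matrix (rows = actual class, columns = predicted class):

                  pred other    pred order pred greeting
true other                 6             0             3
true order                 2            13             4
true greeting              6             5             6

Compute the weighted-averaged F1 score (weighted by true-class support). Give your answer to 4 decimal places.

0.5522

Per-class F1 score (2·TP/(2·TP+FP+FN)):
  other: TP=6, FP=2+6=8, FN=0+3=3 → 12/23 = 0.52174
  order: TP=13, FP=0+5=5, FN=2+4=6 → 26/37 = 0.70270
  greeting: TP=6, FP=3+4=7, FN=6+5=11 → 12/30 = 0.40000
Weighted-F1 score = Σ (supportᵢ/N)·F1 scoreᵢ with N=45: (9/45)·0.52174 + (19/45)·0.70270 + (17/45)·0.40000 = 0.5522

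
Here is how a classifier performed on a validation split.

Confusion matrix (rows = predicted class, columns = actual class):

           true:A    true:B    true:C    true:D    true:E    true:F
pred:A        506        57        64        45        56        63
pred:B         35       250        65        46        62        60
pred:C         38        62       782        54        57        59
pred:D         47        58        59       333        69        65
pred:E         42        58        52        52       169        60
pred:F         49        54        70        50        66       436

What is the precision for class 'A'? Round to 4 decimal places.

0.6397

Take TP from the diagonal, FP from the rest of the 'A' prediction marginal, FN from the rest of the 'A' actual marginal.
precision = TP/(TP+FP).
A: TP=506, FP=57+64+45+56+63=285 → 506/791 = 0.63970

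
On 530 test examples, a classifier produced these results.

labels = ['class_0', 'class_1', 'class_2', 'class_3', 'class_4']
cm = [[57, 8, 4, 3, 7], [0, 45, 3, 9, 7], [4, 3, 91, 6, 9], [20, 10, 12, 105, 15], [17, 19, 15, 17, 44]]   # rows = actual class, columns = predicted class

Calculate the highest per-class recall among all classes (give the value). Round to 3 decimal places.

0.805

Per-class recall (TP/(TP+FN)):
  class_0: TP=57, FN=8+4+3+7=22 → 57/79 = 0.7215
  class_1: TP=45, FN=0+3+9+7=19 → 45/64 = 0.7031
  class_2: TP=91, FN=4+3+6+9=22 → 91/113 = 0.8053
  class_3: TP=105, FN=20+10+12+15=57 → 105/162 = 0.6481
  class_4: TP=44, FN=17+19+15+17=68 → 44/112 = 0.3929
Highest is class 'class_2' with recall = 0.805.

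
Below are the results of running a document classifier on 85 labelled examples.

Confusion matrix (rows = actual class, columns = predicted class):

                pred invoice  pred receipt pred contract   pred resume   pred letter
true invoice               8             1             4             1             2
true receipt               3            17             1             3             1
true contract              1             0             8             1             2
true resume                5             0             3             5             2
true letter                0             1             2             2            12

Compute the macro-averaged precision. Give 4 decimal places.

Per-class precision (TP/(TP+FP)):
  invoice: TP=8, FP=3+1+5+0=9 → 8/17 = 0.47059
  receipt: TP=17, FP=1+0+0+1=2 → 17/19 = 0.89474
  contract: TP=8, FP=4+1+3+2=10 → 8/18 = 0.44444
  resume: TP=5, FP=1+3+1+2=7 → 5/12 = 0.41667
  letter: TP=12, FP=2+1+2+2=7 → 12/19 = 0.63158
Macro-precision = mean = (0.47059 + 0.89474 + 0.44444 + 0.41667 + 0.63158) / 5 = 0.5716

0.5716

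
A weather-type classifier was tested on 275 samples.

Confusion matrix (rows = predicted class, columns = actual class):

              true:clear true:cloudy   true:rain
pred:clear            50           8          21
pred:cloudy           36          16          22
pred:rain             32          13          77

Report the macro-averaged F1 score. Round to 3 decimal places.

0.477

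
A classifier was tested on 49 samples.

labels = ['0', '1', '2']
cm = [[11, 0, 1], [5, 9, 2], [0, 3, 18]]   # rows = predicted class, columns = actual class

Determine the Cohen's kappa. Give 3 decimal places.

Observed agreement pₒ = trace/N = 38/49 = 0.7755
Expected agreement pₑ = Σ (rowᵢ·colᵢ)/N² = (16·12 + 12·16 + 21·21)/49² = 0.3436
κ = (pₒ − pₑ)/(1 − pₑ) = (0.7755 − 0.3436)/(1 − 0.3436) = 0.658

0.658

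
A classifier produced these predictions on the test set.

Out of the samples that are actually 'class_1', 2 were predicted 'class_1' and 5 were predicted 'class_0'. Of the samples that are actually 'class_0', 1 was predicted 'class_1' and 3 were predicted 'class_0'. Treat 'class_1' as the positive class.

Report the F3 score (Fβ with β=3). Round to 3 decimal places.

0.303

Fβ = (1+β²)·TP / ((1+β²)·TP + β²·FN + FP), with β²=9
= 10·2 / (10·2 + 9·5 + 1) = 0.303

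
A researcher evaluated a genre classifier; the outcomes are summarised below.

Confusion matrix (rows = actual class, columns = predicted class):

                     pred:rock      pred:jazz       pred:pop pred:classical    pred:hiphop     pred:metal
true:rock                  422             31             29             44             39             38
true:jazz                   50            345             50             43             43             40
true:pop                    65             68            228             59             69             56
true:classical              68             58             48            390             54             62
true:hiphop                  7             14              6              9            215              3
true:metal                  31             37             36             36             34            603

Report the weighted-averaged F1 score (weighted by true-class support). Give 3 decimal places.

0.639

Per-class F1 score (2·TP/(2·TP+FP+FN)):
  rock: TP=422, FP=50+65+68+7+31=221, FN=31+29+44+39+38=181 → 844/1246 = 0.6774
  jazz: TP=345, FP=31+68+58+14+37=208, FN=50+50+43+43+40=226 → 690/1124 = 0.6139
  pop: TP=228, FP=29+50+48+6+36=169, FN=65+68+59+69+56=317 → 456/942 = 0.4841
  classical: TP=390, FP=44+43+59+9+36=191, FN=68+58+48+54+62=290 → 780/1261 = 0.6186
  hiphop: TP=215, FP=39+43+69+54+34=239, FN=7+14+6+9+3=39 → 430/708 = 0.6073
  metal: TP=603, FP=38+40+56+62+3=199, FN=31+37+36+36+34=174 → 1206/1579 = 0.7638
Weighted-F1 score = Σ (supportᵢ/N)·F1 scoreᵢ with N=3430: (603/3430)·0.6774 + (571/3430)·0.6139 + (545/3430)·0.4841 + (680/3430)·0.6186 + (254/3430)·0.6073 + (777/3430)·0.7638 = 0.639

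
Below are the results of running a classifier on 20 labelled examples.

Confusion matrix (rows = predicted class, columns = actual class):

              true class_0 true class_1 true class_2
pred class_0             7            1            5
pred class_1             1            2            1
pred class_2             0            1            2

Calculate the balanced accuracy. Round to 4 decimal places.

0.5417

Balanced accuracy = mean of per-class recall.
  class_0: recall = 7/8 = 0.87500
  class_1: recall = 2/4 = 0.50000
  class_2: recall = 2/8 = 0.25000
Mean = (0.87500 + 0.50000 + 0.25000) / 3 = 0.5417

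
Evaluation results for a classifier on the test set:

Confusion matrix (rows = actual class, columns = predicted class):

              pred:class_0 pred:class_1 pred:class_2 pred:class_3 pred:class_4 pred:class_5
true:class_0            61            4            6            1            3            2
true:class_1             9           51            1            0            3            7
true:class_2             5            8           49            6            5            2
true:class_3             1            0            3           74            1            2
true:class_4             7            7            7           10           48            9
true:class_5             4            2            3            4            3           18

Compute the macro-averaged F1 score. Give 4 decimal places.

0.6835

Per-class F1 score (2·TP/(2·TP+FP+FN)):
  class_0: TP=61, FP=9+5+1+7+4=26, FN=4+6+1+3+2=16 → 122/164 = 0.74390
  class_1: TP=51, FP=4+8+0+7+2=21, FN=9+1+0+3+7=20 → 102/143 = 0.71329
  class_2: TP=49, FP=6+1+3+7+3=20, FN=5+8+6+5+2=26 → 98/144 = 0.68056
  class_3: TP=74, FP=1+0+6+10+4=21, FN=1+0+3+1+2=7 → 148/176 = 0.84091
  class_4: TP=48, FP=3+3+5+1+3=15, FN=7+7+7+10+9=40 → 96/151 = 0.63576
  class_5: TP=18, FP=2+7+2+2+9=22, FN=4+2+3+4+3=16 → 36/74 = 0.48649
Macro-F1 score = mean = (0.74390 + 0.71329 + 0.68056 + 0.84091 + 0.63576 + 0.48649) / 6 = 0.6835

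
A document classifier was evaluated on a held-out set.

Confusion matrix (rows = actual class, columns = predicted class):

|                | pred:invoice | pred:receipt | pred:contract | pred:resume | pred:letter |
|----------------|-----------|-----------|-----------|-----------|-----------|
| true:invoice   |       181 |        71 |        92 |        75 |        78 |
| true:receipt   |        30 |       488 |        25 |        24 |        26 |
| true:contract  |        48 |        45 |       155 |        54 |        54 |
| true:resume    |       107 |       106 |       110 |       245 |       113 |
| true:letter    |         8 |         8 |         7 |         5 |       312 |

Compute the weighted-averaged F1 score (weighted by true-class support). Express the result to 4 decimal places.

0.5407

Per-class F1 score (2·TP/(2·TP+FP+FN)):
  invoice: TP=181, FP=30+48+107+8=193, FN=71+92+75+78=316 → 362/871 = 0.41561
  receipt: TP=488, FP=71+45+106+8=230, FN=30+25+24+26=105 → 976/1311 = 0.74447
  contract: TP=155, FP=92+25+110+7=234, FN=48+45+54+54=201 → 310/745 = 0.41611
  resume: TP=245, FP=75+24+54+5=158, FN=107+106+110+113=436 → 490/1084 = 0.45203
  letter: TP=312, FP=78+26+54+113=271, FN=8+8+7+5=28 → 624/923 = 0.67606
Weighted-F1 score = Σ (supportᵢ/N)·F1 scoreᵢ with N=2467: (497/2467)·0.41561 + (593/2467)·0.74447 + (356/2467)·0.41611 + (681/2467)·0.45203 + (340/2467)·0.67606 = 0.5407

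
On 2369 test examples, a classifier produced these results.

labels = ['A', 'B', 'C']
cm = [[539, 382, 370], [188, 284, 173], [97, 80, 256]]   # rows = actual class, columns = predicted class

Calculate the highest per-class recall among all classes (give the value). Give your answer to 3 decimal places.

Per-class recall (TP/(TP+FN)):
  A: TP=539, FN=382+370=752 → 539/1291 = 0.4175
  B: TP=284, FN=188+173=361 → 284/645 = 0.4403
  C: TP=256, FN=97+80=177 → 256/433 = 0.5912
Highest is class 'C' with recall = 0.591.

0.591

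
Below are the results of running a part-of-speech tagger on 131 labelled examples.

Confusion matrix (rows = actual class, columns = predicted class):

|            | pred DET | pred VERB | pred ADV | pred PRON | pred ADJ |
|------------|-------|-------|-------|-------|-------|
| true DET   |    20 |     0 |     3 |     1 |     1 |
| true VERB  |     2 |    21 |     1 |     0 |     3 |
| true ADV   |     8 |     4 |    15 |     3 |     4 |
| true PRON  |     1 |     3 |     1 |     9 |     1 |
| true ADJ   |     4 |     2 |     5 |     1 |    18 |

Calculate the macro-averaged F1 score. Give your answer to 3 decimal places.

Per-class F1 score (2·TP/(2·TP+FP+FN)):
  DET: TP=20, FP=2+8+1+4=15, FN=0+3+1+1=5 → 40/60 = 0.6667
  VERB: TP=21, FP=0+4+3+2=9, FN=2+1+0+3=6 → 42/57 = 0.7368
  ADV: TP=15, FP=3+1+1+5=10, FN=8+4+3+4=19 → 30/59 = 0.5085
  PRON: TP=9, FP=1+0+3+1=5, FN=1+3+1+1=6 → 18/29 = 0.6207
  ADJ: TP=18, FP=1+3+4+1=9, FN=4+2+5+1=12 → 36/57 = 0.6316
Macro-F1 score = mean = (0.6667 + 0.7368 + 0.5085 + 0.6207 + 0.6316) / 5 = 0.633

0.633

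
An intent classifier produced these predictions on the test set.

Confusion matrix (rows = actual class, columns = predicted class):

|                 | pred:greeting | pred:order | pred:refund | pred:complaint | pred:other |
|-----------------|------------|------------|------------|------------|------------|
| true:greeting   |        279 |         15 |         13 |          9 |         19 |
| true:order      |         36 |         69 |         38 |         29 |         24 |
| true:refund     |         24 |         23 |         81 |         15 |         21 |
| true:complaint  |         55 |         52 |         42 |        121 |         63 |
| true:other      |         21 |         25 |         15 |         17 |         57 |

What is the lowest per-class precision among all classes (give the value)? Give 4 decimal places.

0.3098

Per-class precision (TP/(TP+FP)):
  greeting: TP=279, FP=36+24+55+21=136 → 279/415 = 0.67229
  order: TP=69, FP=15+23+52+25=115 → 69/184 = 0.37500
  refund: TP=81, FP=13+38+42+15=108 → 81/189 = 0.42857
  complaint: TP=121, FP=9+29+15+17=70 → 121/191 = 0.63351
  other: TP=57, FP=19+24+21+63=127 → 57/184 = 0.30978
Lowest is class 'other' with precision = 0.3098.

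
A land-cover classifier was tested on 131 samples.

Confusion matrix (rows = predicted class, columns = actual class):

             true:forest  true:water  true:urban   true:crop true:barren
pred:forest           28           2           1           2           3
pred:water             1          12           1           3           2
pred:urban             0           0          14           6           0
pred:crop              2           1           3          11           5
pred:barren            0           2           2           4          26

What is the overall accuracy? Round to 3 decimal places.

Accuracy = trace / total = (28+12+14+11+26=91) / 131 = 91/131 = 0.695

0.695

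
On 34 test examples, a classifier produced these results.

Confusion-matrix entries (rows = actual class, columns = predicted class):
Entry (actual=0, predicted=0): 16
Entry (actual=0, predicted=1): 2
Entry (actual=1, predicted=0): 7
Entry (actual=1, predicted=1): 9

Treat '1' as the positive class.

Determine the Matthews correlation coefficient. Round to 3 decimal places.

MCC = (TP·TN − FP·FN) / √((TP+FP)(TP+FN)(TN+FP)(TN+FN))
Numerator = 9·16 − 2·7 = 130
Denominator = √(11·16·18·23) = √72864 = 269.9333
MCC = 130 / 269.9333 = 0.482

0.482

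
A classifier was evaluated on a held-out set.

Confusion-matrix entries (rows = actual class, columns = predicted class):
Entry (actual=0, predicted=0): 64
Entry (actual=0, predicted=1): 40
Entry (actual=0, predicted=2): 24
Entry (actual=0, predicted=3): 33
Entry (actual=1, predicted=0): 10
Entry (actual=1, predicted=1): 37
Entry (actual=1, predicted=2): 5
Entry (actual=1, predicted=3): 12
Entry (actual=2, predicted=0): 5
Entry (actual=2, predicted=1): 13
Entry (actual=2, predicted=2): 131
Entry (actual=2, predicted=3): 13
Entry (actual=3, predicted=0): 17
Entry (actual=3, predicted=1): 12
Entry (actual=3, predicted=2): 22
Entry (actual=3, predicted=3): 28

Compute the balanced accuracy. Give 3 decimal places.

0.535

Balanced accuracy = mean of per-class recall.
  0: recall = 64/161 = 0.3975
  1: recall = 37/64 = 0.5781
  2: recall = 131/162 = 0.8086
  3: recall = 28/79 = 0.3544
Mean = (0.3975 + 0.5781 + 0.8086 + 0.3544) / 4 = 0.535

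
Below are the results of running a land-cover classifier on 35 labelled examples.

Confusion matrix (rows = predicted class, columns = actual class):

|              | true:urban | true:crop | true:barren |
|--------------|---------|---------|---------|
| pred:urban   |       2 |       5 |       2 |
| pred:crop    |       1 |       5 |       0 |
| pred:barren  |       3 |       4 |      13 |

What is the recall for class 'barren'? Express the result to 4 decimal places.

0.8667

recall = TP/(TP+FN).
barren: TP=13, FN=2+0=2 → 13/15 = 0.86667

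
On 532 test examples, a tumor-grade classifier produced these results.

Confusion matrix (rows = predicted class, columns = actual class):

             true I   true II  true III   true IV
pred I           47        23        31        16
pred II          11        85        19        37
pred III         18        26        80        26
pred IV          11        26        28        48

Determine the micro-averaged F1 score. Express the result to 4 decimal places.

0.4887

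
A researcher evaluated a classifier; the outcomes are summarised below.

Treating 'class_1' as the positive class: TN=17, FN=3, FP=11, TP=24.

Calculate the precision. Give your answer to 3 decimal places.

Precision = TP/(TP+FP) = 24/(24+11) = 24/35 = 0.686

0.686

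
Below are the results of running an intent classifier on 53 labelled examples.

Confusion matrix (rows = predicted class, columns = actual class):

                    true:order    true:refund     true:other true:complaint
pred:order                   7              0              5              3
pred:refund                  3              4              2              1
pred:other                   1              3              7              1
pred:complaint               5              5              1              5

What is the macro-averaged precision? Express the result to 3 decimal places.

Per-class precision (TP/(TP+FP)):
  order: TP=7, FP=0+5+3=8 → 7/15 = 0.4667
  refund: TP=4, FP=3+2+1=6 → 4/10 = 0.4000
  other: TP=7, FP=1+3+1=5 → 7/12 = 0.5833
  complaint: TP=5, FP=5+5+1=11 → 5/16 = 0.3125
Macro-precision = mean = (0.4667 + 0.4000 + 0.5833 + 0.3125) / 4 = 0.441

0.441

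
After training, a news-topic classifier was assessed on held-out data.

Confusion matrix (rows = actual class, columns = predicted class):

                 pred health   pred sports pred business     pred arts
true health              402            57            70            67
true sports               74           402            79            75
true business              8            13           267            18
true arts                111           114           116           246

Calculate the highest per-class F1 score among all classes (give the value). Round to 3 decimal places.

0.675

Per-class F1 score (2·TP/(2·TP+FP+FN)):
  health: TP=402, FP=74+8+111=193, FN=57+70+67=194 → 804/1191 = 0.6751
  sports: TP=402, FP=57+13+114=184, FN=74+79+75=228 → 804/1216 = 0.6612
  business: TP=267, FP=70+79+116=265, FN=8+13+18=39 → 534/838 = 0.6372
  arts: TP=246, FP=67+75+18=160, FN=111+114+116=341 → 492/993 = 0.4955
Highest is class 'health' with F1 score = 0.675.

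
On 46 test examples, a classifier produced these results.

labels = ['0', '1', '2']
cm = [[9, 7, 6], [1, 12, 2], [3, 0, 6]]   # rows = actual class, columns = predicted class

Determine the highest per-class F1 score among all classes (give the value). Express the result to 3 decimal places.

0.706

Per-class F1 score (2·TP/(2·TP+FP+FN)):
  0: TP=9, FP=1+3=4, FN=7+6=13 → 18/35 = 0.5143
  1: TP=12, FP=7+0=7, FN=1+2=3 → 24/34 = 0.7059
  2: TP=6, FP=6+2=8, FN=3+0=3 → 12/23 = 0.5217
Highest is class '1' with F1 score = 0.706.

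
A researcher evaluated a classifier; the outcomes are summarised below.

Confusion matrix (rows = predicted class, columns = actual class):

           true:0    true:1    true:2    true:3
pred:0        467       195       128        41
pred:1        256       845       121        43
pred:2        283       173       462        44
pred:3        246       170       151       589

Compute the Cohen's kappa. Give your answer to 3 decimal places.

0.414

Observed agreement pₒ = trace/N = 2363/4214 = 0.5607
Expected agreement pₑ = Σ (rowᵢ·colᵢ)/N² = (1252·831 + 1383·1265 + 862·962 + 717·1156)/4214² = 0.2505
κ = (pₒ − pₑ)/(1 − pₑ) = (0.5607 − 0.2505)/(1 − 0.2505) = 0.414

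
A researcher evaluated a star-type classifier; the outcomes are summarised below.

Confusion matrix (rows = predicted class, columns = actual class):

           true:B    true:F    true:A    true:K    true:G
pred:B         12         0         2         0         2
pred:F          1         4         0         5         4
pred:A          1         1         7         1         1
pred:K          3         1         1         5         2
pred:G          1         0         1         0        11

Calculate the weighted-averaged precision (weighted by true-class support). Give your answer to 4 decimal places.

0.6624

Per-class precision (TP/(TP+FP)):
  B: TP=12, FP=0+2+0+2=4 → 12/16 = 0.75000
  F: TP=4, FP=1+0+5+4=10 → 4/14 = 0.28571
  A: TP=7, FP=1+1+1+1=4 → 7/11 = 0.63636
  K: TP=5, FP=3+1+1+2=7 → 5/12 = 0.41667
  G: TP=11, FP=1+0+1+0=2 → 11/13 = 0.84615
Weighted-precision = Σ (supportᵢ/N)·precisionᵢ with N=66: (18/66)·0.75000 + (6/66)·0.28571 + (11/66)·0.63636 + (11/66)·0.41667 + (20/66)·0.84615 = 0.6624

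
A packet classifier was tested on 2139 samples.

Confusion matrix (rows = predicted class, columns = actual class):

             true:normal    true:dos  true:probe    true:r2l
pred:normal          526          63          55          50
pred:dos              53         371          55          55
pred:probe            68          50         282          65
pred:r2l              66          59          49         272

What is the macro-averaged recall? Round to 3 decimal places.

Per-class recall (TP/(TP+FN)):
  normal: TP=526, FN=53+68+66=187 → 526/713 = 0.7377
  dos: TP=371, FN=63+50+59=172 → 371/543 = 0.6832
  probe: TP=282, FN=55+55+49=159 → 282/441 = 0.6395
  r2l: TP=272, FN=50+55+65=170 → 272/442 = 0.6154
Macro-recall = mean = (0.7377 + 0.6832 + 0.6395 + 0.6154) / 4 = 0.669

0.669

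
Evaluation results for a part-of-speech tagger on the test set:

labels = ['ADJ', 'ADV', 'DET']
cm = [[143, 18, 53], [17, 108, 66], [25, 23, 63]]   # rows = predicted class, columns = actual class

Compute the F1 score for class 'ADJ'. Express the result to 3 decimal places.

F1 score = 2·TP/(2·TP+FP+FN).
ADJ: TP=143, FP=18+53=71, FN=17+25=42 → 286/399 = 0.7168

0.717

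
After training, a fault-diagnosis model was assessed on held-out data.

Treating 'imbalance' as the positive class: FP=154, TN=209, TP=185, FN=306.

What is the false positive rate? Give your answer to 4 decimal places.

FPR = FP/(FP+TN) = 154/(154+209) = 0.4242

0.4242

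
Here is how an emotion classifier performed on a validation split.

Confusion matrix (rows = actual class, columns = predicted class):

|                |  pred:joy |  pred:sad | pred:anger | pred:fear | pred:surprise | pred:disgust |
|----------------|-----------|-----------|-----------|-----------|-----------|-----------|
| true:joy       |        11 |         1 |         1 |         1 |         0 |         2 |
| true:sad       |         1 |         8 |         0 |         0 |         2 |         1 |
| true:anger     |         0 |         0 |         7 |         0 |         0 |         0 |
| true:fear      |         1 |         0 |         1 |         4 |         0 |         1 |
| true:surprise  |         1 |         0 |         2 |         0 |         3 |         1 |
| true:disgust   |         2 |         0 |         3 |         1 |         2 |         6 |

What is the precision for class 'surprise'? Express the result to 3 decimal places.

Take TP from the diagonal, FP from the rest of the 'surprise' prediction marginal, FN from the rest of the 'surprise' actual marginal.
precision = TP/(TP+FP).
surprise: TP=3, FP=0+2+0+0+2=4 → 3/7 = 0.4286

0.429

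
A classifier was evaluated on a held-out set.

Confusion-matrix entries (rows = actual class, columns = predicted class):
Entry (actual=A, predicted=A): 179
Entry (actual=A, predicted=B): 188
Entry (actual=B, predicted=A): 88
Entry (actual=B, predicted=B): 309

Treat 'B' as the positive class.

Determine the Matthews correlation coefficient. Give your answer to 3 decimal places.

0.279

MCC = (TP·TN − FP·FN) / √((TP+FP)(TP+FN)(TN+FP)(TN+FN))
Numerator = 309·179 − 188·88 = 38767
Denominator = √(497·397·367·267) = √19334111601 = 139047.1560
MCC = 38767 / 139047.1560 = 0.279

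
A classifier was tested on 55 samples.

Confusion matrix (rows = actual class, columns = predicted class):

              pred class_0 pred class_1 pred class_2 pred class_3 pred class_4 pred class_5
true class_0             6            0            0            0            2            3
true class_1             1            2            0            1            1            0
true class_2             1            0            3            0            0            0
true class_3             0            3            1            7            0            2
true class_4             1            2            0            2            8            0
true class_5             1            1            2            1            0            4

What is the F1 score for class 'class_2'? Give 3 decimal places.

One-vs-rest for 'class_2': TP = diagonal; FP = other classes predicted 'class_2'; FN = 'class_2' predicted as other.
F1 score = 2·TP/(2·TP+FP+FN).
class_2: TP=3, FP=0+0+1+0+2=3, FN=1+0+0+0+0=1 → 6/10 = 0.6000

0.600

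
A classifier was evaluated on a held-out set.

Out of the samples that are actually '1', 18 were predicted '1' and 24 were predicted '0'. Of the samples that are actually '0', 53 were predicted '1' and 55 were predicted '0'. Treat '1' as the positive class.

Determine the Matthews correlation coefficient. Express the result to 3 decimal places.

MCC = (TP·TN − FP·FN) / √((TP+FP)(TP+FN)(TN+FP)(TN+FN))
Numerator = 18·55 − 53·24 = -282
Denominator = √(71·42·108·79) = √25442424 = 5044.0484
MCC = -282 / 5044.0484 = -0.056

-0.056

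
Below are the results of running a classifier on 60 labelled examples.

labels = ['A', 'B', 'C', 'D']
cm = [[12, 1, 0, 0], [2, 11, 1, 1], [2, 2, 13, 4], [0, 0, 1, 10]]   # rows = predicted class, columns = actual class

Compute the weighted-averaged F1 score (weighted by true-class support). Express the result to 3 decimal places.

0.771

Per-class F1 score (2·TP/(2·TP+FP+FN)):
  A: TP=12, FP=1+0+0=1, FN=2+2+0=4 → 24/29 = 0.8276
  B: TP=11, FP=2+1+1=4, FN=1+2+0=3 → 22/29 = 0.7586
  C: TP=13, FP=2+2+4=8, FN=0+1+1=2 → 26/36 = 0.7222
  D: TP=10, FP=0+0+1=1, FN=0+1+4=5 → 20/26 = 0.7692
Weighted-F1 score = Σ (supportᵢ/N)·F1 scoreᵢ with N=60: (16/60)·0.8276 + (14/60)·0.7586 + (15/60)·0.7222 + (15/60)·0.7692 = 0.771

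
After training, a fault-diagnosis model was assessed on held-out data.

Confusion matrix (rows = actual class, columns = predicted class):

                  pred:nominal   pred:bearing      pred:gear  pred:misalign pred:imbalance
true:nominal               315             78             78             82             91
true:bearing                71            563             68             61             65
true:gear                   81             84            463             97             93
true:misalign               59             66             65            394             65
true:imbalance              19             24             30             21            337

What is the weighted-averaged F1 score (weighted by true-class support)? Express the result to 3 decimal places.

Per-class F1 score (2·TP/(2·TP+FP+FN)):
  nominal: TP=315, FP=71+81+59+19=230, FN=78+78+82+91=329 → 630/1189 = 0.5299
  bearing: TP=563, FP=78+84+66+24=252, FN=71+68+61+65=265 → 1126/1643 = 0.6853
  gear: TP=463, FP=78+68+65+30=241, FN=81+84+97+93=355 → 926/1522 = 0.6084
  misalign: TP=394, FP=82+61+97+21=261, FN=59+66+65+65=255 → 788/1304 = 0.6043
  imbalance: TP=337, FP=91+65+93+65=314, FN=19+24+30+21=94 → 674/1082 = 0.6229
Weighted-F1 score = Σ (supportᵢ/N)·F1 scoreᵢ with N=3370: (644/3370)·0.5299 + (828/3370)·0.6853 + (818/3370)·0.6084 + (649/3370)·0.6043 + (431/3370)·0.6229 = 0.613

0.613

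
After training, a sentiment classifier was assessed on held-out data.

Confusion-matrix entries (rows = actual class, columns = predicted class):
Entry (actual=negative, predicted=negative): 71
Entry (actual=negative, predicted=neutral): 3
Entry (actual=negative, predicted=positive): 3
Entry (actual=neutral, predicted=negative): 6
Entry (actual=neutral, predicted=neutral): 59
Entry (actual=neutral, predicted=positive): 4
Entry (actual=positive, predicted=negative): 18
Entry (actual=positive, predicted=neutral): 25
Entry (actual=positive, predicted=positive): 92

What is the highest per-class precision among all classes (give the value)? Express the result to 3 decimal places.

0.929

Per-class precision (TP/(TP+FP)):
  negative: TP=71, FP=6+18=24 → 71/95 = 0.7474
  neutral: TP=59, FP=3+25=28 → 59/87 = 0.6782
  positive: TP=92, FP=3+4=7 → 92/99 = 0.9293
Highest is class 'positive' with precision = 0.929.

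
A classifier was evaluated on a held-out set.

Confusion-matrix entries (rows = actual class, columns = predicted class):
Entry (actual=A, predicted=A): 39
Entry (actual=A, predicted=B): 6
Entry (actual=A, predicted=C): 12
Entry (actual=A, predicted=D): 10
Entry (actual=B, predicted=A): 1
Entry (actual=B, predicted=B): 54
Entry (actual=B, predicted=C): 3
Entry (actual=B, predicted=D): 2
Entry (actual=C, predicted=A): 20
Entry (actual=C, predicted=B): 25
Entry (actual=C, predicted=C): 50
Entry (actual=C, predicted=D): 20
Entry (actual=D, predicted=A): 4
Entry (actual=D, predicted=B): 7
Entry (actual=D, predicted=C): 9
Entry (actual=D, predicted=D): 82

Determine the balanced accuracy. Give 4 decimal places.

0.6802

Balanced accuracy = mean of per-class recall.
  A: recall = 39/67 = 0.58209
  B: recall = 54/60 = 0.90000
  C: recall = 50/115 = 0.43478
  D: recall = 82/102 = 0.80392
Mean = (0.58209 + 0.90000 + 0.43478 + 0.80392) / 4 = 0.6802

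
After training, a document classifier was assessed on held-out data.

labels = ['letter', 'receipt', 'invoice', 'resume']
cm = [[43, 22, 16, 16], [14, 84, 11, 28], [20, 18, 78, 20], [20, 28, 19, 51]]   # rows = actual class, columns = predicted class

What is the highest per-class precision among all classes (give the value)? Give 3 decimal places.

Per-class precision (TP/(TP+FP)):
  letter: TP=43, FP=14+20+20=54 → 43/97 = 0.4433
  receipt: TP=84, FP=22+18+28=68 → 84/152 = 0.5526
  invoice: TP=78, FP=16+11+19=46 → 78/124 = 0.6290
  resume: TP=51, FP=16+28+20=64 → 51/115 = 0.4435
Highest is class 'invoice' with precision = 0.629.

0.629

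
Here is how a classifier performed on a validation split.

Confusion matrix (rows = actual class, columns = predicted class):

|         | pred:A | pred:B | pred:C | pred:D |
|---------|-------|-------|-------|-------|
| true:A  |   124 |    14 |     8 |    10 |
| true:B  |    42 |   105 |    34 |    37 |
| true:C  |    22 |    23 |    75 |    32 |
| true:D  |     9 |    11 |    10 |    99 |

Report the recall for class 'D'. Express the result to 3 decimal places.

Take TP from the diagonal, FP from the rest of the 'D' prediction marginal, FN from the rest of the 'D' actual marginal.
recall = TP/(TP+FN).
D: TP=99, FN=9+11+10=30 → 99/129 = 0.7674

0.767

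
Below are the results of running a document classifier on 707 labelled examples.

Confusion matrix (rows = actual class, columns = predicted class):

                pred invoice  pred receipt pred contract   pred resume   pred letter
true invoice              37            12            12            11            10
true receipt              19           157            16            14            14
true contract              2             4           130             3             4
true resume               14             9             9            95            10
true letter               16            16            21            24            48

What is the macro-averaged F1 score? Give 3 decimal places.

Per-class F1 score (2·TP/(2·TP+FP+FN)):
  invoice: TP=37, FP=19+2+14+16=51, FN=12+12+11+10=45 → 74/170 = 0.4353
  receipt: TP=157, FP=12+4+9+16=41, FN=19+16+14+14=63 → 314/418 = 0.7512
  contract: TP=130, FP=12+16+9+21=58, FN=2+4+3+4=13 → 260/331 = 0.7855
  resume: TP=95, FP=11+14+3+24=52, FN=14+9+9+10=42 → 190/284 = 0.6690
  letter: TP=48, FP=10+14+4+10=38, FN=16+16+21+24=77 → 96/211 = 0.4550
Macro-F1 score = mean = (0.4353 + 0.7512 + 0.7855 + 0.6690 + 0.4550) / 5 = 0.619

0.619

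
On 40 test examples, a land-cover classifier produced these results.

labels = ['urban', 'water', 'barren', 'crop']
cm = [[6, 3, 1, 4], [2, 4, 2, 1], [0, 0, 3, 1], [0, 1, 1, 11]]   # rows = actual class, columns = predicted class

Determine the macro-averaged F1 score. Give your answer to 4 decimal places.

0.5737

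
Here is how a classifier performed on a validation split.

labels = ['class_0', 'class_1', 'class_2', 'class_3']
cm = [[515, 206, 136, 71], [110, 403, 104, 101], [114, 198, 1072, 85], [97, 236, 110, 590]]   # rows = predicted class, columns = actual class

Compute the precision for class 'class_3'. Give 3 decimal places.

Treat 'class_3' as positive and all other classes as negative.
precision = TP/(TP+FP).
class_3: TP=590, FP=97+236+110=443 → 590/1033 = 0.5712

0.571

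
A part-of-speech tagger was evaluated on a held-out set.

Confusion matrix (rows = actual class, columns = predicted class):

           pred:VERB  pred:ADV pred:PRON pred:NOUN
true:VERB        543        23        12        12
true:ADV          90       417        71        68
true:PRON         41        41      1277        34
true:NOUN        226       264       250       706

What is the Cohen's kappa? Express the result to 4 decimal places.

Observed agreement pₒ = trace/N = 2943/4075 = 0.72221
Expected agreement pₑ = Σ (rowᵢ·colᵢ)/N² = (590·900 + 646·745 + 1393·1610 + 1446·820)/4075² = 0.26742
κ = (pₒ − pₑ)/(1 − pₑ) = (0.72221 − 0.26742)/(1 − 0.26742) = 0.6208

0.6208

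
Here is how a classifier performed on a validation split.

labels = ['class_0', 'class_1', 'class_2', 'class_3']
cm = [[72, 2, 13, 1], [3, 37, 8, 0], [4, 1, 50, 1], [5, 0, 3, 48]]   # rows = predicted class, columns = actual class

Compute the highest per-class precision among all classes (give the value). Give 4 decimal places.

Per-class precision (TP/(TP+FP)):
  class_0: TP=72, FP=2+13+1=16 → 72/88 = 0.81818
  class_1: TP=37, FP=3+8+0=11 → 37/48 = 0.77083
  class_2: TP=50, FP=4+1+1=6 → 50/56 = 0.89286
  class_3: TP=48, FP=5+0+3=8 → 48/56 = 0.85714
Highest is class 'class_2' with precision = 0.8929.

0.8929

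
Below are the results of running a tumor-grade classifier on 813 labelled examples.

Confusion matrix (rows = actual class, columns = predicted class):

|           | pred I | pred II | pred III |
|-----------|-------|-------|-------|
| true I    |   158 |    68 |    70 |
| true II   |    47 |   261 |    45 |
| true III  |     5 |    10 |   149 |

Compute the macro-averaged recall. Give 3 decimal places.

0.727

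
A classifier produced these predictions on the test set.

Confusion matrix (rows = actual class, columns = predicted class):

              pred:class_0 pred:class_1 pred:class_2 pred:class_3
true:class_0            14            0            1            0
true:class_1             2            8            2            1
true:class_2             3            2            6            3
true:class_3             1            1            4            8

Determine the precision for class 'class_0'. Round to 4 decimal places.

0.7000

precision = TP/(TP+FP).
class_0: TP=14, FP=2+3+1=6 → 14/20 = 0.70000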